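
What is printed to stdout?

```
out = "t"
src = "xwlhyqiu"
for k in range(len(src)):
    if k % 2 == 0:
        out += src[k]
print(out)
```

txlyi

k=0: add 'x' → 'tx'
k=1: skip
k=2: add 'l' → 'txl'
k=3: skip
k=4: add 'y' → 'txly'
k=5: skip
k=6: add 'i' → 'txlyi'
k=7: skip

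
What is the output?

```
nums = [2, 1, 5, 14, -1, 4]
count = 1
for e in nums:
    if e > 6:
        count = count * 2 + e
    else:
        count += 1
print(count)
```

24

e=2: not >6, count = 1+1 = 2
e=1: not >6, count = 2+1 = 3
e=5: not >6, count = 3+1 = 4
e=14: >6, count = 4*2+14 = 22
e=-1: not >6, count = 22+1 = 23
e=4: not >6, count = 23+1 = 24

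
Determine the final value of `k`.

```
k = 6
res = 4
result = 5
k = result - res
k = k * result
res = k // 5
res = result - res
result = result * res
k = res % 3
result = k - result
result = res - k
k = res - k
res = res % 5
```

k = 5-4 = 1
k = 1*5 = 5
res = 5//5 = 1
res = 5-1 = 4
result = 5*4 = 20
k = 4%3 = 1
result = 1-20 = -19
result = 4-1 = 3
k = 4-1 = 3
res = 4%5 = 4

3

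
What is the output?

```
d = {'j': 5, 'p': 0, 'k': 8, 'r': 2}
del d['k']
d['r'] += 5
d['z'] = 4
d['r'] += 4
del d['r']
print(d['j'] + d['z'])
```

9

del 'k' → {'j': 5, 'p': 0, 'r': 2}
d['r'] = 2+5 = 7 → {'j': 5, 'p': 0, 'r': 7}
d['z'] = 4 → {'j': 5, 'p': 0, 'r': 7, 'z': 4}
d['r'] = 7+4 = 11 → {'j': 5, 'p': 0, 'r': 11, 'z': 4}
del 'r' → {'j': 5, 'p': 0, 'z': 4}
d['j']+d['z'] = 5+4 = 9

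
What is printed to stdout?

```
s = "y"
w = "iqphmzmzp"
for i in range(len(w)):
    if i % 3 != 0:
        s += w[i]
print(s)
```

yqpmzzp

i=0: skip
i=1: add 'q' → 'yq'
i=2: add 'p' → 'yqp'
i=3: skip
i=4: add 'm' → 'yqpm'
i=5: add 'z' → 'yqpmz'
i=6: skip
i=7: add 'z' → 'yqpmzz'
i=8: add 'p' → 'yqpmzzp'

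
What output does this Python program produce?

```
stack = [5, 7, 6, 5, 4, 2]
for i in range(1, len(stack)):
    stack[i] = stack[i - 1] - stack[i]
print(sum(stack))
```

i=1: stack[1] = 5-7 = -2 → [5, -2, 6, 5, 4, 2]
i=2: stack[2] = (-2)-6 = -8 → [5, -2, -8, 5, 4, 2]
i=3: stack[3] = (-8)-5 = -13 → [5, -2, -8, -13, 4, 2]
i=4: stack[4] = (-13)-4 = -17 → [5, -2, -8, -13, -17, 2]
i=5: stack[5] = (-17)-2 = -19 → [5, -2, -8, -13, -17, -19]
sum = -54

-54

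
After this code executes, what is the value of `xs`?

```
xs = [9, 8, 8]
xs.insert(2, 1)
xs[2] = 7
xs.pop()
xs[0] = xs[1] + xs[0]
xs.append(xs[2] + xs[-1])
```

[17, 8, 7, 14]

insert 1 at 2 → [9, 8, 1, 8]
xs[2] = 7 → [9, 8, 7, 8]
pop() removes 8 → [9, 8, 7]
xs[0] = xs[1]+xs[0] = 8+9 = 17 → [17, 8, 7]
append xs[2]+xs[-1] = 7+7 = 14 → [17, 8, 7, 14]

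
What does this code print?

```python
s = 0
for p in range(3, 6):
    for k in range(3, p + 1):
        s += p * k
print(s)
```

97

p=3,k=3: s = 0+9 = 9
p=4,k=3: s = 9+12 = 21
p=4,k=4: s = 21+16 = 37
p=5,k=3: s = 37+15 = 52
p=5,k=4: s = 52+20 = 72
p=5,k=5: s = 72+25 = 97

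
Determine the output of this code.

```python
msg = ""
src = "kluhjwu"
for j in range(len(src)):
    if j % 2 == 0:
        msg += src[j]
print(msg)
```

kuju

j=0: add 'k' → 'k'
j=1: skip
j=2: add 'u' → 'ku'
j=3: skip
j=4: add 'j' → 'kuj'
j=5: skip
j=6: add 'u' → 'kuju'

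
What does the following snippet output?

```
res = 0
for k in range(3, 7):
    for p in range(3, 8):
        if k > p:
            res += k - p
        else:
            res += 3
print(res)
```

k=3,p=3: not 3>3, res = 0+3 = 3
k=3,p=4: not 3>4, res = 3+3 = 6
k=3,p=5: not 3>5, res = 6+3 = 9
k=3,p=6: not 3>6, res = 9+3 = 12
k=3,p=7: not 3>7, res = 12+3 = 15
k=4,p=3: 4>3, res = 15+1 = 16
k=4,p=4: not 4>4, res = 16+3 = 19
k=4,p=5: not 4>5, res = 19+3 = 22
k=4,p=6: not 4>6, res = 22+3 = 25
k=4,p=7: not 4>7, res = 25+3 = 28
k=5,p=3: 5>3, res = 28+2 = 30
k=5,p=4: 5>4, res = 30+1 = 31
k=5,p=5: not 5>5, res = 31+3 = 34
k=5,p=6: not 5>6, res = 34+3 = 37
k=5,p=7: not 5>7, res = 37+3 = 40
k=6,p=3: 6>3, res = 40+3 = 43
k=6,p=4: 6>4, res = 43+2 = 45
k=6,p=5: 6>5, res = 45+1 = 46
k=6,p=6: not 6>6, res = 46+3 = 49
k=6,p=7: not 6>7, res = 49+3 = 52

52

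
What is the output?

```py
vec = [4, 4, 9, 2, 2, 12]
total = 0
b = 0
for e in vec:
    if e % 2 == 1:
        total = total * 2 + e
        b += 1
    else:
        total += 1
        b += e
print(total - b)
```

-9

e=4: not odd, total = 0+1 = 1; b=4
e=4: not odd, total = 1+1 = 2; b=8
e=9: odd, total = 2*2+9 = 13; b=9
e=2: not odd, total = 13+1 = 14; b=11
e=2: not odd, total = 14+1 = 15; b=13
e=12: not odd, total = 15+1 = 16; b=25
total-b = 16-25 = -9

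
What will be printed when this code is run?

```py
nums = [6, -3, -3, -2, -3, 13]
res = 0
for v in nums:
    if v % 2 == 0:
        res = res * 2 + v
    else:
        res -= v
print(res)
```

12

v=6: even, res = 0*2+6 = 6
v=-3: not even, res = 6-(-3) = 9
v=-3: not even, res = 9-(-3) = 12
v=-2: even, res = 12*2+(-2) = 22
v=-3: not even, res = 22-(-3) = 25
v=13: not even, res = 25-13 = 12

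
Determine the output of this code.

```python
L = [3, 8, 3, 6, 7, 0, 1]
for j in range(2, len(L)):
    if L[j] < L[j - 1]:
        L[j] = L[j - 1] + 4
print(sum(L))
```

111

j=2: 3<8, L[2] = 8+4 = 12 → [3, 8, 12, 6, 7, 0, 1]
j=3: 6<12, L[3] = 12+4 = 16 → [3, 8, 12, 16, 7, 0, 1]
j=4: 7<16, L[4] = 16+4 = 20 → [3, 8, 12, 16, 20, 0, 1]
j=5: 0<20, L[5] = 20+4 = 24 → [3, 8, 12, 16, 20, 24, 1]
j=6: 1<24, L[6] = 24+4 = 28 → [3, 8, 12, 16, 20, 24, 28]
sum = 111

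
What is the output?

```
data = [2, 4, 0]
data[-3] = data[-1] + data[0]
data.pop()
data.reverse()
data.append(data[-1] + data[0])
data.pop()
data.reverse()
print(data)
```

data[-3] = data[-1]+data[0] = 0+2 = 2 → [2, 4, 0]
pop() removes 0 → [2, 4]
reverse → [4, 2]
append data[-1]+data[0] = 2+4 = 6 → [4, 2, 6]
pop() removes 6 → [4, 2]
reverse → [2, 4]

[2, 4]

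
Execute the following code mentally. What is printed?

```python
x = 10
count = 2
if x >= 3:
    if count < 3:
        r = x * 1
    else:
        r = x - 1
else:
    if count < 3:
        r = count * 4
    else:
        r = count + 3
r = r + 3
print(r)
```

x=10, count=2
x >= 3 is True; count < 3 is True
→ r = x * 1 = 10
r = 10+3 = 13

13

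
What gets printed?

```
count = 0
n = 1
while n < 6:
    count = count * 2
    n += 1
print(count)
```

0

n=1: count = 0*2 = 0
n=2: count = 0*2 = 0
n=3: count = 0*2 = 0
n=4: count = 0*2 = 0
n=5: count = 0*2 = 0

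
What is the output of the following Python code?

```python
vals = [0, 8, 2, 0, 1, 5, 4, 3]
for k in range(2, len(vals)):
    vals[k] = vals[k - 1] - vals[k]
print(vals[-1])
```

-7

k=2: vals[2] = 8-2 = 6 → [0, 8, 6, 0, 1, 5, 4, 3]
k=3: vals[3] = 6-0 = 6 → [0, 8, 6, 6, 1, 5, 4, 3]
k=4: vals[4] = 6-1 = 5 → [0, 8, 6, 6, 5, 5, 4, 3]
k=5: vals[5] = 5-5 = 0 → [0, 8, 6, 6, 5, 0, 4, 3]
k=6: vals[6] = 0-4 = -4 → [0, 8, 6, 6, 5, 0, -4, 3]
k=7: vals[7] = (-4)-3 = -7 → [0, 8, 6, 6, 5, 0, -4, -7]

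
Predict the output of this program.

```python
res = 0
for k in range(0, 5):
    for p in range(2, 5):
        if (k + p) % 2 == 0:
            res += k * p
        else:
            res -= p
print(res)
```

27

k=0,p=2: even sum, res = 0+0 = 0
k=0,p=3: odd sum, res = 0-3 = -3
k=0,p=4: even sum, res = (-3)+0 = -3
k=1,p=2: odd sum, res = (-3)-2 = -5
k=1,p=3: even sum, res = (-5)+3 = -2
k=1,p=4: odd sum, res = (-2)-4 = -6
k=2,p=2: even sum, res = (-6)+4 = -2
k=2,p=3: odd sum, res = (-2)-3 = -5
k=2,p=4: even sum, res = (-5)+8 = 3
k=3,p=2: odd sum, res = 3-2 = 1
k=3,p=3: even sum, res = 1+9 = 10
k=3,p=4: odd sum, res = 10-4 = 6
k=4,p=2: even sum, res = 6+8 = 14
k=4,p=3: odd sum, res = 14-3 = 11
k=4,p=4: even sum, res = 11+16 = 27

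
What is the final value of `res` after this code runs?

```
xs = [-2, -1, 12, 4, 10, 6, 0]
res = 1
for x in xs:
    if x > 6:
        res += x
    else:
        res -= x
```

16

x=-2: not >6, res = 1-(-2) = 3
x=-1: not >6, res = 3-(-1) = 4
x=12: >6, res = 4+12 = 16
x=4: not >6, res = 16-4 = 12
x=10: >6, res = 12+10 = 22
x=6: not >6, res = 22-6 = 16
x=0: not >6, res = 16-0 = 16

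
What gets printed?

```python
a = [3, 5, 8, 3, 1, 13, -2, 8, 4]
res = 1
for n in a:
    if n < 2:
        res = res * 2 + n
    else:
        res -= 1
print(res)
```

-16

n=3: not <2, res = 1-1 = 0
n=5: not <2, res = 0-1 = -1
n=8: not <2, res = (-1)-1 = -2
n=3: not <2, res = (-2)-1 = -3
n=1: <2, res = (-3)*2+1 = -5
n=13: not <2, res = (-5)-1 = -6
n=-2: <2, res = (-6)*2+(-2) = -14
n=8: not <2, res = (-14)-1 = -15
n=4: not <2, res = (-15)-1 = -16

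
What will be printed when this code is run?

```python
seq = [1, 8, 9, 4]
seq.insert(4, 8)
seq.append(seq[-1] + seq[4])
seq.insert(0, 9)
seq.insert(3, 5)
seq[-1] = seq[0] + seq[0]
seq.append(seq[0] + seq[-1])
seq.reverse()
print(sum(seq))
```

insert 8 at 4 → [1, 8, 9, 4, 8]
append seq[-1]+seq[4] = 8+8 = 16 → [1, 8, 9, 4, 8, 16]
insert 9 at 0 → [9, 1, 8, 9, 4, 8, 16]
insert 5 at 3 → [9, 1, 8, 5, 9, 4, 8, 16]
seq[-1] = seq[0]+seq[0] = 9+9 = 18 → [9, 1, 8, 5, 9, 4, 8, 18]
append seq[0]+seq[-1] = 9+18 = 27 → [9, 1, 8, 5, 9, 4, 8, 18, 27]
reverse → [27, 18, 8, 4, 9, 5, 8, 1, 9]
sum = 89

89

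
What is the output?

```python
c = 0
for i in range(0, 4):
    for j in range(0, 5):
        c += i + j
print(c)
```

i=0,j=0: c = 0+0 = 0
i=0,j=1: c = 0+1 = 1
i=0,j=2: c = 1+2 = 3
i=0,j=3: c = 3+3 = 6
i=0,j=4: c = 6+4 = 10
i=1,j=0: c = 10+1 = 11
i=1,j=1: c = 11+2 = 13
i=1,j=2: c = 13+3 = 16
i=1,j=3: c = 16+4 = 20
i=1,j=4: c = 20+5 = 25
i=2,j=0: c = 25+2 = 27
i=2,j=1: c = 27+3 = 30
i=2,j=2: c = 30+4 = 34
i=2,j=3: c = 34+5 = 39
i=2,j=4: c = 39+6 = 45
i=3,j=0: c = 45+3 = 48
i=3,j=1: c = 48+4 = 52
i=3,j=2: c = 52+5 = 57
i=3,j=3: c = 57+6 = 63
i=3,j=4: c = 63+7 = 70

70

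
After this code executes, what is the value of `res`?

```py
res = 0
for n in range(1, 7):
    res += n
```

21

n=1: res = 0+1 = 1
n=2: res = 1+2 = 3
n=3: res = 3+3 = 6
n=4: res = 6+4 = 10
n=5: res = 10+5 = 15
n=6: res = 15+6 = 21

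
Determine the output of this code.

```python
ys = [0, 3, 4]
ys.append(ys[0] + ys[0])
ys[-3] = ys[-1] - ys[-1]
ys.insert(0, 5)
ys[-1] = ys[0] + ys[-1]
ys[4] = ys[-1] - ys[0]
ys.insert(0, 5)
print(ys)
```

[5, 5, 0, 0, 4, 0]

append ys[0]+ys[0] = 0+0 = 0 → [0, 3, 4, 0]
ys[-3] = ys[-1]-ys[-1] = 0-0 = 0 → [0, 0, 4, 0]
insert 5 at 0 → [5, 0, 0, 4, 0]
ys[-1] = ys[0]+ys[-1] = 5+0 = 5 → [5, 0, 0, 4, 5]
ys[4] = ys[-1]-ys[0] = 5-5 = 0 → [5, 0, 0, 4, 0]
insert 5 at 0 → [5, 5, 0, 0, 4, 0]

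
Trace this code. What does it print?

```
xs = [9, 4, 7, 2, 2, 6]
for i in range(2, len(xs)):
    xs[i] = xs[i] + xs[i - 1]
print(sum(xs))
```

73

i=2: xs[2] = 7+4 = 11 → [9, 4, 11, 2, 2, 6]
i=3: xs[3] = 2+11 = 13 → [9, 4, 11, 13, 2, 6]
i=4: xs[4] = 2+13 = 15 → [9, 4, 11, 13, 15, 6]
i=5: xs[5] = 6+15 = 21 → [9, 4, 11, 13, 15, 21]
sum = 73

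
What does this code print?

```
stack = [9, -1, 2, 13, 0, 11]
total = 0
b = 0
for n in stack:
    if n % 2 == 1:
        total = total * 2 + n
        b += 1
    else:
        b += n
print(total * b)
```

630

n=9: odd, total = 0*2+9 = 9; b=1
n=-1: odd, total = 9*2+(-1) = 17; b=2
n=2: not odd; b=4
n=13: odd, total = 17*2+13 = 47; b=5
n=0: not odd; b=5
n=11: odd, total = 47*2+11 = 105; b=6
total*b = 105*6 = 630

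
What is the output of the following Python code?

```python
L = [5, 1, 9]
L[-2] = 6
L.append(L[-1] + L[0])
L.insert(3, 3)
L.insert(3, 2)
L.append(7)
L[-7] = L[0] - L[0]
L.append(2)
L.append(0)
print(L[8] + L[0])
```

L[-2] = 6 → [5, 6, 9]
append L[-1]+L[0] = 9+5 = 14 → [5, 6, 9, 14]
insert 3 at 3 → [5, 6, 9, 3, 14]
insert 2 at 3 → [5, 6, 9, 2, 3, 14]
append 7 → [5, 6, 9, 2, 3, 14, 7]
L[-7] = L[0]-L[0] = 5-5 = 0 → [0, 6, 9, 2, 3, 14, 7]
append 2 → [0, 6, 9, 2, 3, 14, 7, 2]
append 0 → [0, 6, 9, 2, 3, 14, 7, 2, 0]
L[8]+L[0] = 0+0 = 0

0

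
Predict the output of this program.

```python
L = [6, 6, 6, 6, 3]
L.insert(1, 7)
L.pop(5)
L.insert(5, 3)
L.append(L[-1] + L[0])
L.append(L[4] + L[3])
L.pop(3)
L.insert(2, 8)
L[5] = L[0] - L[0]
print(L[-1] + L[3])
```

insert 7 at 1 → [6, 7, 6, 6, 6, 3]
pop(5) removes 3 → [6, 7, 6, 6, 6]
insert 3 at 5 → [6, 7, 6, 6, 6, 3]
append L[-1]+L[0] = 3+6 = 9 → [6, 7, 6, 6, 6, 3, 9]
append L[4]+L[3] = 6+6 = 12 → [6, 7, 6, 6, 6, 3, 9, 12]
pop(3) removes 6 → [6, 7, 6, 6, 3, 9, 12]
insert 8 at 2 → [6, 7, 8, 6, 6, 3, 9, 12]
L[5] = L[0]-L[0] = 6-6 = 0 → [6, 7, 8, 6, 6, 0, 9, 12]
L[-1]+L[3] = 12+6 = 18

18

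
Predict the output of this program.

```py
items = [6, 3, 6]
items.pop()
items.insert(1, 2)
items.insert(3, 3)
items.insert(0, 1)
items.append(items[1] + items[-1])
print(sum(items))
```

pop() removes 6 → [6, 3]
insert 2 at 1 → [6, 2, 3]
insert 3 at 3 → [6, 2, 3, 3]
insert 1 at 0 → [1, 6, 2, 3, 3]
append items[1]+items[-1] = 6+3 = 9 → [1, 6, 2, 3, 3, 9]
sum = 24

24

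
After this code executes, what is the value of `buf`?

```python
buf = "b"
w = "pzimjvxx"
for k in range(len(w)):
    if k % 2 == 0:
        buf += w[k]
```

'bpijx'

k=0: add 'p' → 'bp'
k=1: skip
k=2: add 'i' → 'bpi'
k=3: skip
k=4: add 'j' → 'bpij'
k=5: skip
k=6: add 'x' → 'bpijx'
k=7: skip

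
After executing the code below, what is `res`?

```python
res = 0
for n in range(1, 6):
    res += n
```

n=1: res = 0+1 = 1
n=2: res = 1+2 = 3
n=3: res = 3+3 = 6
n=4: res = 6+4 = 10
n=5: res = 10+5 = 15

15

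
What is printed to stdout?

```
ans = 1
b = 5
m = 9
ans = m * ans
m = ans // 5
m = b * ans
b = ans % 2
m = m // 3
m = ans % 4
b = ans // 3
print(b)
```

ans = 9*1 = 9
m = 9//5 = 1
m = 5*9 = 45
b = 9%2 = 1
m = 45//3 = 15
m = 9%4 = 1
b = 9//3 = 3

3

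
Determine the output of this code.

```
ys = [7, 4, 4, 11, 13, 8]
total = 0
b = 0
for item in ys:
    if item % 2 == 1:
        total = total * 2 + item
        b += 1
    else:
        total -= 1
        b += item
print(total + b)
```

item=7: odd, total = 0*2+7 = 7; b=1
item=4: not odd, total = 7-1 = 6; b=5
item=4: not odd, total = 6-1 = 5; b=9
item=11: odd, total = 5*2+11 = 21; b=10
item=13: odd, total = 21*2+13 = 55; b=11
item=8: not odd, total = 55-1 = 54; b=19
total+b = 54+19 = 73

73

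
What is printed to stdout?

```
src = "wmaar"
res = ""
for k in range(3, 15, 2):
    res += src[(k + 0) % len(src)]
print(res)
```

k=3: add src[3]='a' → 'a'
k=5: add src[0]='w' → 'aw'
k=7: add src[2]='a' → 'awa'
k=9: add src[4]='r' → 'awar'
k=11: add src[1]='m' → 'awarm'
k=13: add src[3]='a' → 'awarma'

awarma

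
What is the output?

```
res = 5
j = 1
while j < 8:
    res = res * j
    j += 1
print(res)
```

25200

j=1: res = 5*1 = 5
j=2: res = 5*2 = 10
j=3: res = 10*3 = 30
j=4: res = 30*4 = 120
j=5: res = 120*5 = 600
j=6: res = 600*6 = 3600
j=7: res = 3600*7 = 25200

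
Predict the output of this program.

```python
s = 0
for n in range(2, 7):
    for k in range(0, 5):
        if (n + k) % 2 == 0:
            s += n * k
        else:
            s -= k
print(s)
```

n=2,k=0: even sum, s = 0+0 = 0
n=2,k=1: odd sum, s = 0-1 = -1
n=2,k=2: even sum, s = (-1)+4 = 3
n=2,k=3: odd sum, s = 3-3 = 0
n=2,k=4: even sum, s = 0+8 = 8
n=3,k=0: odd sum, s = 8-0 = 8
n=3,k=1: even sum, s = 8+3 = 11
n=3,k=2: odd sum, s = 11-2 = 9
n=3,k=3: even sum, s = 9+9 = 18
n=3,k=4: odd sum, s = 18-4 = 14
n=4,k=0: even sum, s = 14+0 = 14
n=4,k=1: odd sum, s = 14-1 = 13
n=4,k=2: even sum, s = 13+8 = 21
n=4,k=3: odd sum, s = 21-3 = 18
n=4,k=4: even sum, s = 18+16 = 34
n=5,k=0: odd sum, s = 34-0 = 34
n=5,k=1: even sum, s = 34+5 = 39
n=5,k=2: odd sum, s = 39-2 = 37
n=5,k=3: even sum, s = 37+15 = 52
n=5,k=4: odd sum, s = 52-4 = 48
n=6,k=0: even sum, s = 48+0 = 48
n=6,k=1: odd sum, s = 48-1 = 47
n=6,k=2: even sum, s = 47+12 = 59
n=6,k=3: odd sum, s = 59-3 = 56
n=6,k=4: even sum, s = 56+24 = 80

80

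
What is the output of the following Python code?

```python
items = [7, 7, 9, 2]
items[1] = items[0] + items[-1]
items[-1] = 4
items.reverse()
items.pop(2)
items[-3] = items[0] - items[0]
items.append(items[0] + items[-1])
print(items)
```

items[1] = items[0]+items[-1] = 7+2 = 9 → [7, 9, 9, 2]
items[-1] = 4 → [7, 9, 9, 4]
reverse → [4, 9, 9, 7]
pop(2) removes 9 → [4, 9, 7]
items[-3] = items[0]-items[0] = 4-4 = 0 → [0, 9, 7]
append items[0]+items[-1] = 0+7 = 7 → [0, 9, 7, 7]

[0, 9, 7, 7]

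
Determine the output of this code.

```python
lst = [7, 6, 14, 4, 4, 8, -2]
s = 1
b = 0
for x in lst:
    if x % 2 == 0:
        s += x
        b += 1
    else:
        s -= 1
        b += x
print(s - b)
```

x=7: not even, s = 1-1 = 0; b=7
x=6: even, s = 0+6 = 6; b=8
x=14: even, s = 6+14 = 20; b=9
x=4: even, s = 20+4 = 24; b=10
x=4: even, s = 24+4 = 28; b=11
x=8: even, s = 28+8 = 36; b=12
x=-2: even, s = 36+(-2) = 34; b=13
s-b = 34-13 = 21

21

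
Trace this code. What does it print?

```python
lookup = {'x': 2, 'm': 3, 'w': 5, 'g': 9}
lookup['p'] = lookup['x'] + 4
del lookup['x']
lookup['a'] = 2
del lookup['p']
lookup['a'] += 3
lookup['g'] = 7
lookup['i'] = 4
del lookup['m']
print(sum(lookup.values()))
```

lookup['p'] = lookup['x']+4 = 6 → {'x': 2, 'm': 3, 'w': 5, 'g': 9, 'p': 6}
del 'x' → {'m': 3, 'w': 5, 'g': 9, 'p': 6}
lookup['a'] = 2 → {'m': 3, 'w': 5, 'g': 9, 'p': 6, 'a': 2}
del 'p' → {'m': 3, 'w': 5, 'g': 9, 'a': 2}
lookup['a'] = 2+3 = 5 → {'m': 3, 'w': 5, 'g': 9, 'a': 5}
lookup['g'] = 7 → {'m': 3, 'w': 5, 'g': 7, 'a': 5}
lookup['i'] = 4 → {'m': 3, 'w': 5, 'g': 7, 'a': 5, 'i': 4}
del 'm' → {'w': 5, 'g': 7, 'a': 5, 'i': 4}
sum of values = 21

21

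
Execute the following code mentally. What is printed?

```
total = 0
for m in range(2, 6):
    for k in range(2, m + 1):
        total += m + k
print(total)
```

m=2,k=2: total = 0+4 = 4
m=3,k=2: total = 4+5 = 9
m=3,k=3: total = 9+6 = 15
m=4,k=2: total = 15+6 = 21
m=4,k=3: total = 21+7 = 28
m=4,k=4: total = 28+8 = 36
m=5,k=2: total = 36+7 = 43
m=5,k=3: total = 43+8 = 51
m=5,k=4: total = 51+9 = 60
m=5,k=5: total = 60+10 = 70

70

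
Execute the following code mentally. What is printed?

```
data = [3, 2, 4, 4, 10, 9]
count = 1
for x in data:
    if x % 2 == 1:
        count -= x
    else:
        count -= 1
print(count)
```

x=3: odd, count = 1-3 = -2
x=2: not odd, count = (-2)-1 = -3
x=4: not odd, count = (-3)-1 = -4
x=4: not odd, count = (-4)-1 = -5
x=10: not odd, count = (-5)-1 = -6
x=9: odd, count = (-6)-9 = -15

-15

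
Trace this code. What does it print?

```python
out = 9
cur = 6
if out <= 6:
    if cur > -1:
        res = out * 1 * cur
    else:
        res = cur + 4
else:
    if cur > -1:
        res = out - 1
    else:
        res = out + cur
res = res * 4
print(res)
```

32

out=9, cur=6
out <= 6 is False; cur > -1 is True
→ res = out - 1 = 8
res = 8*4 = 32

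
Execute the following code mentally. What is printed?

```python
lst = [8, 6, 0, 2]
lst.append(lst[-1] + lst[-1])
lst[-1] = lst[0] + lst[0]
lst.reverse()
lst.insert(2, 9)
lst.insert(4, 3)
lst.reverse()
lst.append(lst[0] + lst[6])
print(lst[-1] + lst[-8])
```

32

append lst[-1]+lst[-1] = 2+2 = 4 → [8, 6, 0, 2, 4]
lst[-1] = lst[0]+lst[0] = 8+8 = 16 → [8, 6, 0, 2, 16]
reverse → [16, 2, 0, 6, 8]
insert 9 at 2 → [16, 2, 9, 0, 6, 8]
insert 3 at 4 → [16, 2, 9, 0, 3, 6, 8]
reverse → [8, 6, 3, 0, 9, 2, 16]
append lst[0]+lst[6] = 8+16 = 24 → [8, 6, 3, 0, 9, 2, 16, 24]
lst[-1]+lst[-8] = 24+8 = 32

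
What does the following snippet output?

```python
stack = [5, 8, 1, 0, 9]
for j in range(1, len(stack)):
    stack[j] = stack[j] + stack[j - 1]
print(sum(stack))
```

j=1: stack[1] = 8+5 = 13 → [5, 13, 1, 0, 9]
j=2: stack[2] = 1+13 = 14 → [5, 13, 14, 0, 9]
j=3: stack[3] = 0+14 = 14 → [5, 13, 14, 14, 9]
j=4: stack[4] = 9+14 = 23 → [5, 13, 14, 14, 23]
sum = 69

69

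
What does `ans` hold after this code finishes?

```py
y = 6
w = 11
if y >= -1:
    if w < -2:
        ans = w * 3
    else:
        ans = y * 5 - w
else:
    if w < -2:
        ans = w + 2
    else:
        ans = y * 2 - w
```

y=6, w=11
y >= -1 is True; w < -2 is False
→ ans = y * 5 - w = 19

19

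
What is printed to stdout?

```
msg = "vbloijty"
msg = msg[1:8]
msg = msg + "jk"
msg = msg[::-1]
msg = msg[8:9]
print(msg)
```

b

slice [1:8] → 'bloijty'
+ 'jk' → 'bloijtyjk'
reverse → 'kjytjiolb'
slice [8:9] → 'b'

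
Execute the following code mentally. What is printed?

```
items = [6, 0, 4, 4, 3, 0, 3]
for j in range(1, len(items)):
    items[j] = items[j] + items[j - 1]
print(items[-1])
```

20

j=1: items[1] = 0+6 = 6 → [6, 6, 4, 4, 3, 0, 3]
j=2: items[2] = 4+6 = 10 → [6, 6, 10, 4, 3, 0, 3]
j=3: items[3] = 4+10 = 14 → [6, 6, 10, 14, 3, 0, 3]
j=4: items[4] = 3+14 = 17 → [6, 6, 10, 14, 17, 0, 3]
j=5: items[5] = 0+17 = 17 → [6, 6, 10, 14, 17, 17, 3]
j=6: items[6] = 3+17 = 20 → [6, 6, 10, 14, 17, 17, 20]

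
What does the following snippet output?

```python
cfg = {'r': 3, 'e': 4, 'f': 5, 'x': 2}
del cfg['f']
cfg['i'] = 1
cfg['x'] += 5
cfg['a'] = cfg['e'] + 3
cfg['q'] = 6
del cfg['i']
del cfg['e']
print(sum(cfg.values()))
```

23

del 'f' → {'r': 3, 'e': 4, 'x': 2}
cfg['i'] = 1 → {'r': 3, 'e': 4, 'x': 2, 'i': 1}
cfg['x'] = 2+5 = 7 → {'r': 3, 'e': 4, 'x': 7, 'i': 1}
cfg['a'] = cfg['e']+3 = 7 → {'r': 3, 'e': 4, 'x': 7, 'i': 1, 'a': 7}
cfg['q'] = 6 → {'r': 3, 'e': 4, 'x': 7, 'i': 1, 'a': 7, 'q': 6}
del 'i' → {'r': 3, 'e': 4, 'x': 7, 'a': 7, 'q': 6}
del 'e' → {'r': 3, 'x': 7, 'a': 7, 'q': 6}
sum of values = 23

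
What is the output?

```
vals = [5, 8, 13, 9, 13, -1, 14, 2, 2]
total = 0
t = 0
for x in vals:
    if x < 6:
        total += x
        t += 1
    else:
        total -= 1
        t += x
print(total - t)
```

x=5: <6, total = 0+5 = 5; t=1
x=8: not <6, total = 5-1 = 4; t=9
x=13: not <6, total = 4-1 = 3; t=22
x=9: not <6, total = 3-1 = 2; t=31
x=13: not <6, total = 2-1 = 1; t=44
x=-1: <6, total = 1+(-1) = 0; t=45
x=14: not <6, total = 0-1 = -1; t=59
x=2: <6, total = (-1)+2 = 1; t=60
x=2: <6, total = 1+2 = 3; t=61
total-t = 3-61 = -58

-58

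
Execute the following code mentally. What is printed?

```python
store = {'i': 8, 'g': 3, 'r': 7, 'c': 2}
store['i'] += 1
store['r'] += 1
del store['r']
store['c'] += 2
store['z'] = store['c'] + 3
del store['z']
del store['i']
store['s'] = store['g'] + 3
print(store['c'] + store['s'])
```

store['i'] = 8+1 = 9 → {'i': 9, 'g': 3, 'r': 7, 'c': 2}
store['r'] = 7+1 = 8 → {'i': 9, 'g': 3, 'r': 8, 'c': 2}
del 'r' → {'i': 9, 'g': 3, 'c': 2}
store['c'] = 2+2 = 4 → {'i': 9, 'g': 3, 'c': 4}
store['z'] = store['c']+3 = 7 → {'i': 9, 'g': 3, 'c': 4, 'z': 7}
del 'z' → {'i': 9, 'g': 3, 'c': 4}
del 'i' → {'g': 3, 'c': 4}
store['s'] = store['g']+3 = 6 → {'g': 3, 'c': 4, 's': 6}
store['c']+store['s'] = 4+6 = 10

10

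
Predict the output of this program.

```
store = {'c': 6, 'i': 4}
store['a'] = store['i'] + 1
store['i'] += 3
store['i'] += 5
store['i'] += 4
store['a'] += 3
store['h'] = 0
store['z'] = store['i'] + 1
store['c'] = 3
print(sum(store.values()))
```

44

store['a'] = store['i']+1 = 5 → {'c': 6, 'i': 4, 'a': 5}
store['i'] = 4+3 = 7 → {'c': 6, 'i': 7, 'a': 5}
store['i'] = 7+5 = 12 → {'c': 6, 'i': 12, 'a': 5}
store['i'] = 12+4 = 16 → {'c': 6, 'i': 16, 'a': 5}
store['a'] = 5+3 = 8 → {'c': 6, 'i': 16, 'a': 8}
store['h'] = 0 → {'c': 6, 'i': 16, 'a': 8, 'h': 0}
store['z'] = store['i']+1 = 17 → {'c': 6, 'i': 16, 'a': 8, 'h': 0, 'z': 17}
store['c'] = 3 → {'c': 3, 'i': 16, 'a': 8, 'h': 0, 'z': 17}
sum of values = 44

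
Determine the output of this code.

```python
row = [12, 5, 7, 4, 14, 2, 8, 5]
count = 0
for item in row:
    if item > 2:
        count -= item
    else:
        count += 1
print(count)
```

-54

item=12: >2, count = 0-12 = -12
item=5: >2, count = (-12)-5 = -17
item=7: >2, count = (-17)-7 = -24
item=4: >2, count = (-24)-4 = -28
item=14: >2, count = (-28)-14 = -42
item=2: not >2, count = (-42)+1 = -41
item=8: >2, count = (-41)-8 = -49
item=5: >2, count = (-49)-5 = -54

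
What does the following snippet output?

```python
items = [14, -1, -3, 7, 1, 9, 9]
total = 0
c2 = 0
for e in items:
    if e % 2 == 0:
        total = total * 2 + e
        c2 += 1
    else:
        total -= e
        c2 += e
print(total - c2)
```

-31

e=14: even, total = 0*2+14 = 14; c2=1
e=-1: not even, total = 14-(-1) = 15; c2=0
e=-3: not even, total = 15-(-3) = 18; c2=-3
e=7: not even, total = 18-7 = 11; c2=4
e=1: not even, total = 11-1 = 10; c2=5
e=9: not even, total = 10-9 = 1; c2=14
e=9: not even, total = 1-9 = -8; c2=23
total-c2 = (-8)-23 = -31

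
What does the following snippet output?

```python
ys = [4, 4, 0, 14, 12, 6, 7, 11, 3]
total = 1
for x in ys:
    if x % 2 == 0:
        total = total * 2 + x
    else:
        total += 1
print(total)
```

345

x=4: even, total = 1*2+4 = 6
x=4: even, total = 6*2+4 = 16
x=0: even, total = 16*2+0 = 32
x=14: even, total = 32*2+14 = 78
x=12: even, total = 78*2+12 = 168
x=6: even, total = 168*2+6 = 342
x=7: not even, total = 342+1 = 343
x=11: not even, total = 343+1 = 344
x=3: not even, total = 344+1 = 345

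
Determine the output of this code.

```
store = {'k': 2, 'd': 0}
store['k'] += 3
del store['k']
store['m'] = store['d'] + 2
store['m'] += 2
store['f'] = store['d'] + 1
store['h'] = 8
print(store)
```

{'d': 0, 'm': 4, 'f': 1, 'h': 8}

store['k'] = 2+3 = 5 → {'k': 5, 'd': 0}
del 'k' → {'d': 0}
store['m'] = store['d']+2 = 2 → {'d': 0, 'm': 2}
store['m'] = 2+2 = 4 → {'d': 0, 'm': 4}
store['f'] = store['d']+1 = 1 → {'d': 0, 'm': 4, 'f': 1}
store['h'] = 8 → {'d': 0, 'm': 4, 'f': 1, 'h': 8}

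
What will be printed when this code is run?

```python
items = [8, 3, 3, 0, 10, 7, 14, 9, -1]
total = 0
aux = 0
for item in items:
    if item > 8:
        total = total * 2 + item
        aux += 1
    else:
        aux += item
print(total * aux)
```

1771

item=8: not >8; aux=8
item=3: not >8; aux=11
item=3: not >8; aux=14
item=0: not >8; aux=14
item=10: >8, total = 0*2+10 = 10; aux=15
item=7: not >8; aux=22
item=14: >8, total = 10*2+14 = 34; aux=23
item=9: >8, total = 34*2+9 = 77; aux=24
item=-1: not >8; aux=23
total*aux = 77*23 = 1771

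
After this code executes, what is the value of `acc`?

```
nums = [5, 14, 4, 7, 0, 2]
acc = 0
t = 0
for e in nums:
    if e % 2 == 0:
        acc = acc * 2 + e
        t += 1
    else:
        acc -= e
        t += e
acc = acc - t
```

e=5: not even, acc = 0-5 = -5; t=5
e=14: even, acc = (-5)*2+14 = 4; t=6
e=4: even, acc = 4*2+4 = 12; t=7
e=7: not even, acc = 12-7 = 5; t=14
e=0: even, acc = 5*2+0 = 10; t=15
e=2: even, acc = 10*2+2 = 22; t=16
acc-t = 22-16 = 6

6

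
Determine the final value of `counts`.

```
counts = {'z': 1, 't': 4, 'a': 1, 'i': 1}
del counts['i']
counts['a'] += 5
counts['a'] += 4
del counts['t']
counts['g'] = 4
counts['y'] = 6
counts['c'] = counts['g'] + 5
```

{'z': 1, 'a': 10, 'g': 4, 'y': 6, 'c': 9}

del 'i' → {'z': 1, 't': 4, 'a': 1}
counts['a'] = 1+5 = 6 → {'z': 1, 't': 4, 'a': 6}
counts['a'] = 6+4 = 10 → {'z': 1, 't': 4, 'a': 10}
del 't' → {'z': 1, 'a': 10}
counts['g'] = 4 → {'z': 1, 'a': 10, 'g': 4}
counts['y'] = 6 → {'z': 1, 'a': 10, 'g': 4, 'y': 6}
counts['c'] = counts['g']+5 = 9 → {'z': 1, 'a': 10, 'g': 4, 'y': 6, 'c': 9}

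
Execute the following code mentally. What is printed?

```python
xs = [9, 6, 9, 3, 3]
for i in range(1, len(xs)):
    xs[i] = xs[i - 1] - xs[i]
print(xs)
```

[9, 3, -6, -9, -12]

i=1: xs[1] = 9-6 = 3 → [9, 3, 9, 3, 3]
i=2: xs[2] = 3-9 = -6 → [9, 3, -6, 3, 3]
i=3: xs[3] = (-6)-3 = -9 → [9, 3, -6, -9, 3]
i=4: xs[4] = (-9)-3 = -12 → [9, 3, -6, -9, -12]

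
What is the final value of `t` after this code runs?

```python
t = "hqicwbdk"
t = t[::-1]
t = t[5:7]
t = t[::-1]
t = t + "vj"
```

reverse → 'kdbwciqh'
slice [5:7] → 'iq'
reverse → 'qi'
+ 'vj' → 'qivj'

'qivj'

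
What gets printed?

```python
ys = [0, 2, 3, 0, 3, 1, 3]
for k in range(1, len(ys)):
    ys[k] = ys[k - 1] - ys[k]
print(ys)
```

k=1: ys[1] = 0-2 = -2 → [0, -2, 3, 0, 3, 1, 3]
k=2: ys[2] = (-2)-3 = -5 → [0, -2, -5, 0, 3, 1, 3]
k=3: ys[3] = (-5)-0 = -5 → [0, -2, -5, -5, 3, 1, 3]
k=4: ys[4] = (-5)-3 = -8 → [0, -2, -5, -5, -8, 1, 3]
k=5: ys[5] = (-8)-1 = -9 → [0, -2, -5, -5, -8, -9, 3]
k=6: ys[6] = (-9)-3 = -12 → [0, -2, -5, -5, -8, -9, -12]

[0, -2, -5, -5, -8, -9, -12]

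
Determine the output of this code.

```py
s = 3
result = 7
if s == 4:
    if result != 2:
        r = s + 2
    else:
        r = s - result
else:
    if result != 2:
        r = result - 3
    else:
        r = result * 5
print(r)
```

s=3, result=7
s == 4 is False; result != 2 is True
→ r = result - 3 = 4

4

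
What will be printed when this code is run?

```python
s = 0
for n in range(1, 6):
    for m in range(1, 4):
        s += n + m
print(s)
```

n=1,m=1: s = 0+2 = 2
n=1,m=2: s = 2+3 = 5
n=1,m=3: s = 5+4 = 9
n=2,m=1: s = 9+3 = 12
n=2,m=2: s = 12+4 = 16
n=2,m=3: s = 16+5 = 21
n=3,m=1: s = 21+4 = 25
n=3,m=2: s = 25+5 = 30
n=3,m=3: s = 30+6 = 36
n=4,m=1: s = 36+5 = 41
n=4,m=2: s = 41+6 = 47
n=4,m=3: s = 47+7 = 54
n=5,m=1: s = 54+6 = 60
n=5,m=2: s = 60+7 = 67
n=5,m=3: s = 67+8 = 75

75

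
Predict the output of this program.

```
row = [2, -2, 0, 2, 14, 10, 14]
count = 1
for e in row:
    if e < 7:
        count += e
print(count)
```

3

e=2: <7, count = 1+2 = 3
e=-2: <7, count = 3+(-2) = 1
e=0: <7, count = 1+0 = 1
e=2: <7, count = 1+2 = 3
e=14: not <7
e=10: not <7
e=14: not <7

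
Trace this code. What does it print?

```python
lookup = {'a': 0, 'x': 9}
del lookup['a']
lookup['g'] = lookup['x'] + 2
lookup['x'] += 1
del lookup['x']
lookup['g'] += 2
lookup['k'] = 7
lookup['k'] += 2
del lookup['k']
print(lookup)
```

del 'a' → {'x': 9}
lookup['g'] = lookup['x']+2 = 11 → {'x': 9, 'g': 11}
lookup['x'] = 9+1 = 10 → {'x': 10, 'g': 11}
del 'x' → {'g': 11}
lookup['g'] = 11+2 = 13 → {'g': 13}
lookup['k'] = 7 → {'g': 13, 'k': 7}
lookup['k'] = 7+2 = 9 → {'g': 13, 'k': 9}
del 'k' → {'g': 13}

{'g': 13}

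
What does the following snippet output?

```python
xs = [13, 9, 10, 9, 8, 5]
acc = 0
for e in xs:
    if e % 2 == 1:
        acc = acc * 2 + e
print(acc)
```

163

e=13: odd, acc = 0*2+13 = 13
e=9: odd, acc = 13*2+9 = 35
e=10: not odd
e=9: odd, acc = 35*2+9 = 79
e=8: not odd
e=5: odd, acc = 79*2+5 = 163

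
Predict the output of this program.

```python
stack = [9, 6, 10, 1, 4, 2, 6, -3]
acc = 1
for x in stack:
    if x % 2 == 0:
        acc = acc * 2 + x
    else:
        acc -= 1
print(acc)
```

193

x=9: not even, acc = 1-1 = 0
x=6: even, acc = 0*2+6 = 6
x=10: even, acc = 6*2+10 = 22
x=1: not even, acc = 22-1 = 21
x=4: even, acc = 21*2+4 = 46
x=2: even, acc = 46*2+2 = 94
x=6: even, acc = 94*2+6 = 194
x=-3: not even, acc = 194-1 = 193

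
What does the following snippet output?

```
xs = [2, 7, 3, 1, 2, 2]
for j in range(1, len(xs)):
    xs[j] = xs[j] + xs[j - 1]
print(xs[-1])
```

j=1: xs[1] = 7+2 = 9 → [2, 9, 3, 1, 2, 2]
j=2: xs[2] = 3+9 = 12 → [2, 9, 12, 1, 2, 2]
j=3: xs[3] = 1+12 = 13 → [2, 9, 12, 13, 2, 2]
j=4: xs[4] = 2+13 = 15 → [2, 9, 12, 13, 15, 2]
j=5: xs[5] = 2+15 = 17 → [2, 9, 12, 13, 15, 17]

17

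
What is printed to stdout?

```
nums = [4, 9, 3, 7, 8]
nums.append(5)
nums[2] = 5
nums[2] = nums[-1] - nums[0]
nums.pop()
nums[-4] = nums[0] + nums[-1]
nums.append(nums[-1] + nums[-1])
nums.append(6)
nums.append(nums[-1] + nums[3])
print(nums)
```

append 5 → [4, 9, 3, 7, 8, 5]
nums[2] = 5 → [4, 9, 5, 7, 8, 5]
nums[2] = nums[-1]-nums[0] = 5-4 = 1 → [4, 9, 1, 7, 8, 5]
pop() removes 5 → [4, 9, 1, 7, 8]
nums[-4] = nums[0]+nums[-1] = 4+8 = 12 → [4, 12, 1, 7, 8]
append nums[-1]+nums[-1] = 8+8 = 16 → [4, 12, 1, 7, 8, 16]
append 6 → [4, 12, 1, 7, 8, 16, 6]
append nums[-1]+nums[3] = 6+7 = 13 → [4, 12, 1, 7, 8, 16, 6, 13]

[4, 12, 1, 7, 8, 16, 6, 13]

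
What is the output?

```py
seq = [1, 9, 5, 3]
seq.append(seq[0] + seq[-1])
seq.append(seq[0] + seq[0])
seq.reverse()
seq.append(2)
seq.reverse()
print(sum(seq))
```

26

append seq[0]+seq[-1] = 1+3 = 4 → [1, 9, 5, 3, 4]
append seq[0]+seq[0] = 1+1 = 2 → [1, 9, 5, 3, 4, 2]
reverse → [2, 4, 3, 5, 9, 1]
append 2 → [2, 4, 3, 5, 9, 1, 2]
reverse → [2, 1, 9, 5, 3, 4, 2]
sum = 26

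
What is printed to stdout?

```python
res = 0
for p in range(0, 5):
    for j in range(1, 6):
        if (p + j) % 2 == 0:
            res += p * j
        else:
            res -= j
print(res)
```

p=0,j=1: odd sum, res = 0-1 = -1
p=0,j=2: even sum, res = (-1)+0 = -1
p=0,j=3: odd sum, res = (-1)-3 = -4
p=0,j=4: even sum, res = (-4)+0 = -4
p=0,j=5: odd sum, res = (-4)-5 = -9
p=1,j=1: even sum, res = (-9)+1 = -8
p=1,j=2: odd sum, res = (-8)-2 = -10
p=1,j=3: even sum, res = (-10)+3 = -7
p=1,j=4: odd sum, res = (-7)-4 = -11
p=1,j=5: even sum, res = (-11)+5 = -6
p=2,j=1: odd sum, res = (-6)-1 = -7
p=2,j=2: even sum, res = (-7)+4 = -3
p=2,j=3: odd sum, res = (-3)-3 = -6
p=2,j=4: even sum, res = (-6)+8 = 2
p=2,j=5: odd sum, res = 2-5 = -3
p=3,j=1: even sum, res = (-3)+3 = 0
p=3,j=2: odd sum, res = 0-2 = -2
p=3,j=3: even sum, res = (-2)+9 = 7
p=3,j=4: odd sum, res = 7-4 = 3
p=3,j=5: even sum, res = 3+15 = 18
p=4,j=1: odd sum, res = 18-1 = 17
p=4,j=2: even sum, res = 17+8 = 25
p=4,j=3: odd sum, res = 25-3 = 22
p=4,j=4: even sum, res = 22+16 = 38
p=4,j=5: odd sum, res = 38-5 = 33

33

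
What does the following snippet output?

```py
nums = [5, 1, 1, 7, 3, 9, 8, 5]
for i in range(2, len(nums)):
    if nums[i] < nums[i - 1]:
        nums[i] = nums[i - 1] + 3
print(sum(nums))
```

i=2: 1>=1, unchanged → [5, 1, 1, 7, 3, 9, 8, 5]
i=3: 7>=1, unchanged → [5, 1, 1, 7, 3, 9, 8, 5]
i=4: 3<7, nums[4] = 7+3 = 10 → [5, 1, 1, 7, 10, 9, 8, 5]
i=5: 9<10, nums[5] = 10+3 = 13 → [5, 1, 1, 7, 10, 13, 8, 5]
i=6: 8<13, nums[6] = 13+3 = 16 → [5, 1, 1, 7, 10, 13, 16, 5]
i=7: 5<16, nums[7] = 16+3 = 19 → [5, 1, 1, 7, 10, 13, 16, 19]
sum = 72

72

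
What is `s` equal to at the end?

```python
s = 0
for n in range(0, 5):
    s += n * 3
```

n=0: s = 0+0*3 = 0
n=1: s = 0+1*3 = 3
n=2: s = 3+2*3 = 9
n=3: s = 9+3*3 = 18
n=4: s = 18+4*3 = 30

30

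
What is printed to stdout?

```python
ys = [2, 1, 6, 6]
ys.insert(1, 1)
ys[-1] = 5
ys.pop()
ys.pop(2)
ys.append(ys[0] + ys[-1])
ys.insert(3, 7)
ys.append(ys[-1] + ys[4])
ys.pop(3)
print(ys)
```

insert 1 at 1 → [2, 1, 1, 6, 6]
ys[-1] = 5 → [2, 1, 1, 6, 5]
pop() removes 5 → [2, 1, 1, 6]
pop(2) removes 1 → [2, 1, 6]
append ys[0]+ys[-1] = 2+6 = 8 → [2, 1, 6, 8]
insert 7 at 3 → [2, 1, 6, 7, 8]
append ys[-1]+ys[4] = 8+8 = 16 → [2, 1, 6, 7, 8, 16]
pop(3) removes 7 → [2, 1, 6, 8, 16]

[2, 1, 6, 8, 16]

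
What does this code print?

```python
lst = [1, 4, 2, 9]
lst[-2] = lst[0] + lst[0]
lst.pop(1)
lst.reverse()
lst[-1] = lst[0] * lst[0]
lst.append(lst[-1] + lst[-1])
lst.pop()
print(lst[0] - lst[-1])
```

-72

lst[-2] = lst[0]+lst[0] = 1+1 = 2 → [1, 4, 2, 9]
pop(1) removes 4 → [1, 2, 9]
reverse → [9, 2, 1]
lst[-1] = lst[0]*lst[0] = 9*9 = 81 → [9, 2, 81]
append lst[-1]+lst[-1] = 81+81 = 162 → [9, 2, 81, 162]
pop() removes 162 → [9, 2, 81]
lst[0]-lst[-1] = 9-81 = -72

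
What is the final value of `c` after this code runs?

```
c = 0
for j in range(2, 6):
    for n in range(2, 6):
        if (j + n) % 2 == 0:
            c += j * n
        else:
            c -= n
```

j=2,n=2: even sum, c = 0+4 = 4
j=2,n=3: odd sum, c = 4-3 = 1
j=2,n=4: even sum, c = 1+8 = 9
j=2,n=5: odd sum, c = 9-5 = 4
j=3,n=2: odd sum, c = 4-2 = 2
j=3,n=3: even sum, c = 2+9 = 11
j=3,n=4: odd sum, c = 11-4 = 7
j=3,n=5: even sum, c = 7+15 = 22
j=4,n=2: even sum, c = 22+8 = 30
j=4,n=3: odd sum, c = 30-3 = 27
j=4,n=4: even sum, c = 27+16 = 43
j=4,n=5: odd sum, c = 43-5 = 38
j=5,n=2: odd sum, c = 38-2 = 36
j=5,n=3: even sum, c = 36+15 = 51
j=5,n=4: odd sum, c = 51-4 = 47
j=5,n=5: even sum, c = 47+25 = 72

72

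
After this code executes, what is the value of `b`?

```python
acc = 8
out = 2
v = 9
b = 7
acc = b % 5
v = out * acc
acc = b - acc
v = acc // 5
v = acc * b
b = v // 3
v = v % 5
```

11

acc = 7%5 = 2
v = 2*2 = 4
acc = 7-2 = 5
v = 5//5 = 1
v = 5*7 = 35
b = 35//3 = 11
v = 35%5 = 0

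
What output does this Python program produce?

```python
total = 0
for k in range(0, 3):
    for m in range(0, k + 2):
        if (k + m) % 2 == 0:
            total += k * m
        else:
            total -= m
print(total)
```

-2

k=0,m=0: even sum, total = 0+0 = 0
k=0,m=1: odd sum, total = 0-1 = -1
k=1,m=0: odd sum, total = (-1)-0 = -1
k=1,m=1: even sum, total = (-1)+1 = 0
k=1,m=2: odd sum, total = 0-2 = -2
k=2,m=0: even sum, total = (-2)+0 = -2
k=2,m=1: odd sum, total = (-2)-1 = -3
k=2,m=2: even sum, total = (-3)+4 = 1
k=2,m=3: odd sum, total = 1-3 = -2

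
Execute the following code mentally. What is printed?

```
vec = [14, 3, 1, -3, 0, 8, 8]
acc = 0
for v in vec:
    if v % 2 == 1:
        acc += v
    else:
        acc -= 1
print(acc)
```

-3

v=14: not odd, acc = 0-1 = -1
v=3: odd, acc = (-1)+3 = 2
v=1: odd, acc = 2+1 = 3
v=-3: odd, acc = 3+(-3) = 0
v=0: not odd, acc = 0-1 = -1
v=8: not odd, acc = (-1)-1 = -2
v=8: not odd, acc = (-2)-1 = -3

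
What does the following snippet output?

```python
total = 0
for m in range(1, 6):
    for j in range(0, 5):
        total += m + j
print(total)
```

m=1,j=0: total = 0+1 = 1
m=1,j=1: total = 1+2 = 3
m=1,j=2: total = 3+3 = 6
m=1,j=3: total = 6+4 = 10
m=1,j=4: total = 10+5 = 15
m=2,j=0: total = 15+2 = 17
m=2,j=1: total = 17+3 = 20
m=2,j=2: total = 20+4 = 24
m=2,j=3: total = 24+5 = 29
m=2,j=4: total = 29+6 = 35
m=3,j=0: total = 35+3 = 38
m=3,j=1: total = 38+4 = 42
m=3,j=2: total = 42+5 = 47
m=3,j=3: total = 47+6 = 53
m=3,j=4: total = 53+7 = 60
m=4,j=0: total = 60+4 = 64
m=4,j=1: total = 64+5 = 69
m=4,j=2: total = 69+6 = 75
m=4,j=3: total = 75+7 = 82
m=4,j=4: total = 82+8 = 90
m=5,j=0: total = 90+5 = 95
m=5,j=1: total = 95+6 = 101
m=5,j=2: total = 101+7 = 108
m=5,j=3: total = 108+8 = 116
m=5,j=4: total = 116+9 = 125

125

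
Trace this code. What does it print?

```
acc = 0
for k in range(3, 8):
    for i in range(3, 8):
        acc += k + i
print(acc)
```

k=3,i=3: acc = 0+6 = 6
k=3,i=4: acc = 6+7 = 13
k=3,i=5: acc = 13+8 = 21
k=3,i=6: acc = 21+9 = 30
k=3,i=7: acc = 30+10 = 40
k=4,i=3: acc = 40+7 = 47
k=4,i=4: acc = 47+8 = 55
k=4,i=5: acc = 55+9 = 64
k=4,i=6: acc = 64+10 = 74
k=4,i=7: acc = 74+11 = 85
k=5,i=3: acc = 85+8 = 93
k=5,i=4: acc = 93+9 = 102
k=5,i=5: acc = 102+10 = 112
k=5,i=6: acc = 112+11 = 123
k=5,i=7: acc = 123+12 = 135
k=6,i=3: acc = 135+9 = 144
k=6,i=4: acc = 144+10 = 154
k=6,i=5: acc = 154+11 = 165
k=6,i=6: acc = 165+12 = 177
k=6,i=7: acc = 177+13 = 190
k=7,i=3: acc = 190+10 = 200
k=7,i=4: acc = 200+11 = 211
k=7,i=5: acc = 211+12 = 223
k=7,i=6: acc = 223+13 = 236
k=7,i=7: acc = 236+14 = 250

250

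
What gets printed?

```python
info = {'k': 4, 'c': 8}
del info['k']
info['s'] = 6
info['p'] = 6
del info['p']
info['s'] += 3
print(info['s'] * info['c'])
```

del 'k' → {'c': 8}
info['s'] = 6 → {'c': 8, 's': 6}
info['p'] = 6 → {'c': 8, 's': 6, 'p': 6}
del 'p' → {'c': 8, 's': 6}
info['s'] = 6+3 = 9 → {'c': 8, 's': 9}
info['s']*info['c'] = 9*8 = 72

72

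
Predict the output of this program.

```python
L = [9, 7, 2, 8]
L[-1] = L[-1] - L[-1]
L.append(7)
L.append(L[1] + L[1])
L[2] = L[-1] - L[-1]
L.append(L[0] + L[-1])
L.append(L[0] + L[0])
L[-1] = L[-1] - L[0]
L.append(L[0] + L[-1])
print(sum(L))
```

L[-1] = L[-1]-L[-1] = 8-8 = 0 → [9, 7, 2, 0]
append 7 → [9, 7, 2, 0, 7]
append L[1]+L[1] = 7+7 = 14 → [9, 7, 2, 0, 7, 14]
L[2] = L[-1]-L[-1] = 14-14 = 0 → [9, 7, 0, 0, 7, 14]
append L[0]+L[-1] = 9+14 = 23 → [9, 7, 0, 0, 7, 14, 23]
append L[0]+L[0] = 9+9 = 18 → [9, 7, 0, 0, 7, 14, 23, 18]
L[-1] = L[-1]-L[0] = 18-9 = 9 → [9, 7, 0, 0, 7, 14, 23, 9]
append L[0]+L[-1] = 9+9 = 18 → [9, 7, 0, 0, 7, 14, 23, 9, 18]
sum = 87

87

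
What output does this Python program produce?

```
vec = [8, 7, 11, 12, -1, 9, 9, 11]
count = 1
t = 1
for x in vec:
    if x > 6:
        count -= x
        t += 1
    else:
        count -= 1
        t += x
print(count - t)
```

x=8: >6, count = 1-8 = -7; t=2
x=7: >6, count = (-7)-7 = -14; t=3
x=11: >6, count = (-14)-11 = -25; t=4
x=12: >6, count = (-25)-12 = -37; t=5
x=-1: not >6, count = (-37)-1 = -38; t=4
x=9: >6, count = (-38)-9 = -47; t=5
x=9: >6, count = (-47)-9 = -56; t=6
x=11: >6, count = (-56)-11 = -67; t=7
count-t = (-67)-7 = -74

-74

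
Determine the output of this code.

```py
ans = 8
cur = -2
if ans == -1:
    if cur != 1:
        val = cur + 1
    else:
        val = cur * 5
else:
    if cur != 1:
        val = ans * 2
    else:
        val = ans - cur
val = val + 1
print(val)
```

17

ans=8, cur=-2
ans == -1 is False; cur != 1 is True
→ val = ans * 2 = 16
val = 16+1 = 17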